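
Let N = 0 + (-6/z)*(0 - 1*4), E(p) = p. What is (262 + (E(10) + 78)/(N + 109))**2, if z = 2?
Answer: 8352100/121 ≈ 69026.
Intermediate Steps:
N = 12 (N = 0 + (-6/2)*(0 - 1*4) = 0 + (-6*1/2)*(0 - 4) = 0 - 3*(-4) = 0 + 12 = 12)
(262 + (E(10) + 78)/(N + 109))**2 = (262 + (10 + 78)/(12 + 109))**2 = (262 + 88/121)**2 = (262 + 88*(1/121))**2 = (262 + 8/11)**2 = (2890/11)**2 = 8352100/121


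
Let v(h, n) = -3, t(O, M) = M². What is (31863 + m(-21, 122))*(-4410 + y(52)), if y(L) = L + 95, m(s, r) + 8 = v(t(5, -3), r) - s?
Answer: -135874599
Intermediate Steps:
m(s, r) = -11 - s (m(s, r) = -8 + (-3 - s) = -11 - s)
y(L) = 95 + L
(31863 + m(-21, 122))*(-4410 + y(52)) = (31863 + (-11 - 1*(-21)))*(-4410 + (95 + 52)) = (31863 + (-11 + 21))*(-4410 + 147) = (31863 + 10)*(-4263) = 31873*(-4263) = -135874599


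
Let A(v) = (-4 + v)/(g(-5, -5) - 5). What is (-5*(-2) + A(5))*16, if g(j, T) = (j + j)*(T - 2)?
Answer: 10416/65 ≈ 160.25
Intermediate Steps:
g(j, T) = 2*j*(-2 + T) (g(j, T) = (2*j)*(-2 + T) = 2*j*(-2 + T))
A(v) = -4/65 + v/65 (A(v) = (-4 + v)/(2*(-5)*(-2 - 5) - 5) = (-4 + v)/(2*(-5)*(-7) - 5) = (-4 + v)/(70 - 5) = (-4 + v)/65 = (-4 + v)*(1/65) = -4/65 + v/65)
(-5*(-2) + A(5))*16 = (-5*(-2) + (-4/65 + (1/65)*5))*16 = (10 + (-4/65 + 1/13))*16 = (10 + 1/65)*16 = (651/65)*16 = 10416/65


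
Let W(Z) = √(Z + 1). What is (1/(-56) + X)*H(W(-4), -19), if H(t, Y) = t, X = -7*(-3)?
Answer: 1175*I*√3/56 ≈ 36.342*I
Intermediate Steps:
W(Z) = √(1 + Z)
X = 21
(1/(-56) + X)*H(W(-4), -19) = (1/(-56) + 21)*√(1 - 4) = (-1/56 + 21)*√(-3) = 1175*(I*√3)/56 = 1175*I*√3/56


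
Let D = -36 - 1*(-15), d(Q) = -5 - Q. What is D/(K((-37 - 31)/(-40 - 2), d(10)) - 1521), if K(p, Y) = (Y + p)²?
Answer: 9261/591800 ≈ 0.015649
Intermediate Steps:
D = -21 (D = -36 + 15 = -21)
D/(K((-37 - 31)/(-40 - 2), d(10)) - 1521) = -21/(((-5 - 1*10) + (-37 - 31)/(-40 - 2))² - 1521) = -21/(((-5 - 10) - 68/(-42))² - 1521) = -21/((-15 - 68*(-1/42))² - 1521) = -21/((-15 + 34/21)² - 1521) = -21/((-281/21)² - 1521) = -21/(78961/441 - 1521) = -21/(-591800/441) = -441/591800*(-21) = 9261/591800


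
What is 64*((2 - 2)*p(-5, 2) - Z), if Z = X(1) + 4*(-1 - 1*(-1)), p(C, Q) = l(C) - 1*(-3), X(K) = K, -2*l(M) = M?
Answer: -64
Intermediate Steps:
l(M) = -M/2
p(C, Q) = 3 - C/2 (p(C, Q) = -C/2 - 1*(-3) = -C/2 + 3 = 3 - C/2)
Z = 1 (Z = 1 + 4*(-1 - 1*(-1)) = 1 + 4*(-1 + 1) = 1 + 4*0 = 1 + 0 = 1)
64*((2 - 2)*p(-5, 2) - Z) = 64*((2 - 2)*(3 - 1/2*(-5)) - 1*1) = 64*(0*(3 + 5/2) - 1) = 64*(0*(11/2) - 1) = 64*(0 - 1) = 64*(-1) = -64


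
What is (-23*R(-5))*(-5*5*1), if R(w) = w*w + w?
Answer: 11500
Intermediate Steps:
R(w) = w + w**2 (R(w) = w**2 + w = w + w**2)
(-23*R(-5))*(-5*5*1) = (-(-115)*(1 - 5))*(-5*5*1) = (-(-115)*(-4))*(-25*1) = -23*20*(-25) = -460*(-25) = 11500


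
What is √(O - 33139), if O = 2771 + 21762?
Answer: I*√8606 ≈ 92.769*I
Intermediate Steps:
O = 24533
√(O - 33139) = √(24533 - 33139) = √(-8606) = I*√8606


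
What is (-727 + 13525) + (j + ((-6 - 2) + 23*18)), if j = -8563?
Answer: 4641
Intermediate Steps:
(-727 + 13525) + (j + ((-6 - 2) + 23*18)) = (-727 + 13525) + (-8563 + ((-6 - 2) + 23*18)) = 12798 + (-8563 + (-8 + 414)) = 12798 + (-8563 + 406) = 12798 - 8157 = 4641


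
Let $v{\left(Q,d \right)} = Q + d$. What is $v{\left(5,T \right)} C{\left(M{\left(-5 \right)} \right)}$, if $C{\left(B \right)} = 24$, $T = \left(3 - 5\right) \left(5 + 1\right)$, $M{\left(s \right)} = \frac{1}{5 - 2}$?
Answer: $-168$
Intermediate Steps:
$M{\left(s \right)} = \frac{1}{3}$
$T = -12$ ($T = \left(-2\right) 6 = -12$)
$v{\left(5,T \right)} C{\left(M{\left(-5 \right)} \right)} = \left(5 - 12\right) 24 = \left(-7\right) 24 = -168$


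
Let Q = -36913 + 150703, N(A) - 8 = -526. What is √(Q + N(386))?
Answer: 2*√28318 ≈ 336.56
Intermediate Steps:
N(A) = -518 (N(A) = 8 - 526 = -518)
Q = 113790
√(Q + N(386)) = √(113790 - 518) = √113272 = 2*√28318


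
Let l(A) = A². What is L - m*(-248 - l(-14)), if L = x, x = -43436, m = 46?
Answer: -23012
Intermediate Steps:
L = -43436
L - m*(-248 - l(-14)) = -43436 - 46*(-248 - 1*(-14)²) = -43436 - 46*(-248 - 1*196) = -43436 - 46*(-248 - 196) = -43436 - 46*(-444) = -43436 - 1*(-20424) = -43436 + 20424 = -23012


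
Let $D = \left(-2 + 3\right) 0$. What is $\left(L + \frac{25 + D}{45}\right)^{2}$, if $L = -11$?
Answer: $\frac{8836}{81} \approx 109.09$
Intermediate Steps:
$D = 0$ ($D = 1 \cdot 0 = 0$)
$\left(L + \frac{25 + D}{45}\right)^{2} = \left(-11 + \frac{25 + 0}{45}\right)^{2} = \left(-11 + 25 \cdot \frac{1}{45}\right)^{2} = \left(-11 + \frac{5}{9}\right)^{2} = \left(- \frac{94}{9}\right)^{2} = \frac{8836}{81}$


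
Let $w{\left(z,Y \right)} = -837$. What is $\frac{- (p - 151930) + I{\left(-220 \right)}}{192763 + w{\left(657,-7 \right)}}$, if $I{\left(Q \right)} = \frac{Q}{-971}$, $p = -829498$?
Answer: $\frac{476483404}{93180073} \approx 5.1136$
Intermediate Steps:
$I{\left(Q \right)} = - \frac{Q}{971}$ ($I{\left(Q \right)} = Q \left(- \frac{1}{971}\right) = - \frac{Q}{971}$)
$\frac{- (p - 151930) + I{\left(-220 \right)}}{192763 + w{\left(657,-7 \right)}} = \frac{- (-829498 - 151930) - - \frac{220}{971}}{192763 - 837} = \frac{\left(-1\right) \left(-981428\right) + \frac{220}{971}}{191926} = \left(981428 + \frac{220}{971}\right) \frac{1}{191926} = \frac{952966808}{971} \cdot \frac{1}{191926} = \frac{476483404}{93180073}$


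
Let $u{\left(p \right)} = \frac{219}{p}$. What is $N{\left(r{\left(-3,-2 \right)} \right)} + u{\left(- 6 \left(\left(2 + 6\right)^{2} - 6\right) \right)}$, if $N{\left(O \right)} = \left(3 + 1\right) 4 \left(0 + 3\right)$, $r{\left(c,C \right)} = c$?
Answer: $\frac{5495}{116} \approx 47.371$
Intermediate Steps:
$N{\left(O \right)} = 48$ ($N{\left(O \right)} = 4 \cdot 4 \cdot 3 = 4 \cdot 12 = 48$)
$N{\left(r{\left(-3,-2 \right)} \right)} + u{\left(- 6 \left(\left(2 + 6\right)^{2} - 6\right) \right)} = 48 + \frac{219}{\left(-6\right) \left(\left(2 + 6\right)^{2} - 6\right)} = 48 + \frac{219}{\left(-6\right) \left(8^{2} - 6\right)} = 48 + \frac{219}{\left(-6\right) \left(64 - 6\right)} = 48 + \frac{219}{\left(-6\right) 58} = 48 + \frac{219}{-348} = 48 + 219 \left(- \frac{1}{348}\right) = 48 - \frac{73}{116} = \frac{5495}{116}$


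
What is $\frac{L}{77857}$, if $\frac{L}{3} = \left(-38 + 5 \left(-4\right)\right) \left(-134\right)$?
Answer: $\frac{23316}{77857} \approx 0.29947$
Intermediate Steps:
$L = 23316$ ($L = 3 \left(-38 + 5 \left(-4\right)\right) \left(-134\right) = 3 \left(-38 - 20\right) \left(-134\right) = 3 \left(\left(-58\right) \left(-134\right)\right) = 3 \cdot 7772 = 23316$)
$\frac{L}{77857} = \frac{23316}{77857}$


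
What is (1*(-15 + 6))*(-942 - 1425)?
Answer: 21303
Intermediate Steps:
(1*(-15 + 6))*(-942 - 1425) = (1*(-9))*(-2367) = -9*(-2367) = 21303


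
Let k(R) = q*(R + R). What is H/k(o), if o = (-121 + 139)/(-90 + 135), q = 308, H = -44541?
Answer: -31815/176 ≈ -180.77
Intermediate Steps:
o = ⅖ (o = 18/45 = 18*(1/45) = ⅖ ≈ 0.40000)
k(R) = 616*R (k(R) = 308*(R + R) = 308*(2*R) = 616*R)
H/k(o) = -44541/(616*(⅖)) = -44541/1232/5 = -44541*5/1232 = -31815/176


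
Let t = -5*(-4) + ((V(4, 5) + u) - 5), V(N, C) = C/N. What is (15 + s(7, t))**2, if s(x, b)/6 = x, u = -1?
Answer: 3249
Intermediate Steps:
t = 61/4 (t = -5*(-4) + ((5/4 - 1) - 5) = 20 + ((5*(1/4) - 1) - 5) = 20 + ((5/4 - 1) - 5) = 20 + (1/4 - 5) = 20 - 19/4 = 61/4 ≈ 15.250)
s(x, b) = 6*x
(15 + s(7, t))**2 = (15 + 6*7)**2 = (15 + 42)**2 = 57**2 = 3249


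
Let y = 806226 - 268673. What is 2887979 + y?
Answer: 3425532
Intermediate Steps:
y = 537553
2887979 + y = 2887979 + 537553 = 3425532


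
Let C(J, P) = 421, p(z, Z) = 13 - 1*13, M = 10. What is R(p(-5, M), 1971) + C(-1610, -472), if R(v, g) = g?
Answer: 2392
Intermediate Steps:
p(z, Z) = 0 (p(z, Z) = 13 - 13 = 0)
R(p(-5, M), 1971) + C(-1610, -472) = 1971 + 421 = 2392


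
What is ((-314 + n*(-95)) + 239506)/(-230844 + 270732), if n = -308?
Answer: 7457/1108 ≈ 6.7301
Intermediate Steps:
((-314 + n*(-95)) + 239506)/(-230844 + 270732) = ((-314 - 308*(-95)) + 239506)/(-230844 + 270732) = ((-314 + 29260) + 239506)/39888 = (28946 + 239506)*(1/39888) = 268452*(1/39888) = 7457/1108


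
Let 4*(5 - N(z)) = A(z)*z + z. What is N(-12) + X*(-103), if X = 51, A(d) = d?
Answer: -5281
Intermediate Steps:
N(z) = 5 - z/4 - z²/4 (N(z) = 5 - (z*z + z)/4 = 5 - (z² + z)/4 = 5 - (z + z²)/4 = 5 + (-z/4 - z²/4) = 5 - z/4 - z²/4)
N(-12) + X*(-103) = (5 - ¼*(-12) - ¼*(-12)²) + 51*(-103) = (5 + 3 - ¼*144) - 5253 = (5 + 3 - 36) - 5253 = -28 - 5253 = -5281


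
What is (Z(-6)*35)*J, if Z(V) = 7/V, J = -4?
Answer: 490/3 ≈ 163.33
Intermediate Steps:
(Z(-6)*35)*J = ((7/(-6))*35)*(-4) = ((7*(-⅙))*35)*(-4) = -7/6*35*(-4) = -245/6*(-4) = 490/3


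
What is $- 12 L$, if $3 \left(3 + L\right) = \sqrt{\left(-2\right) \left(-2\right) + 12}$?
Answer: $20$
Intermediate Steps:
$L = - \frac{5}{3}$ ($L = -3 + \frac{\sqrt{\left(-2\right) \left(-2\right) + 12}}{3} = -3 + \frac{\sqrt{4 + 12}}{3} = -3 + \frac{\sqrt{16}}{3} = -3 + \frac{1}{3} \cdot 4 = -3 + \frac{4}{3} = - \frac{5}{3} \approx -1.6667$)
$- 12 L = \left(-12\right) \left(- \frac{5}{3}\right) = 20$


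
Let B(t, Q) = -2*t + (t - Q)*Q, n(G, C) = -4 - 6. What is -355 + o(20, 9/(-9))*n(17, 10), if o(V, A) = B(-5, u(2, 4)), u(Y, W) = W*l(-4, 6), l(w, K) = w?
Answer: 1305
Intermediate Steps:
n(G, C) = -10
u(Y, W) = -4*W (u(Y, W) = W*(-4) = -4*W)
B(t, Q) = -2*t + Q*(t - Q)
o(V, A) = -166 (o(V, A) = -(-4*4)**2 - 2*(-5) - 4*4*(-5) = -1*(-16)**2 + 10 - 16*(-5) = -1*256 + 10 + 80 = -256 + 10 + 80 = -166)
-355 + o(20, 9/(-9))*n(17, 10) = -355 - 166*(-10) = -355 + 1660 = 1305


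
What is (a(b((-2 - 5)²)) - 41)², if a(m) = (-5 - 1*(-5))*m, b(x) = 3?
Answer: 1681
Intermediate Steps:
a(m) = 0 (a(m) = (-5 + 5)*m = 0*m = 0)
(a(b((-2 - 5)²)) - 41)² = (0 - 41)² = (-41)² = 1681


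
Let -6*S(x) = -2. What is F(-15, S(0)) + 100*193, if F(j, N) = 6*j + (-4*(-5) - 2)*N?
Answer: 19216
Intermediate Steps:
S(x) = ⅓ (S(x) = -⅙*(-2) = ⅓)
F(j, N) = 6*j + 18*N (F(j, N) = 6*j + (20 - 2)*N = 6*j + 18*N)
F(-15, S(0)) + 100*193 = (6*(-15) + 18*(⅓)) + 100*193 = (-90 + 6) + 19300 = -84 + 19300 = 19216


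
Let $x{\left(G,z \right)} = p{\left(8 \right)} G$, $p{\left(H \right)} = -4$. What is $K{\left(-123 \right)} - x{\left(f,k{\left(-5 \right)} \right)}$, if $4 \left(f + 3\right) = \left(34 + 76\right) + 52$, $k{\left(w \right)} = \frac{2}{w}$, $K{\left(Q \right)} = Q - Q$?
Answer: $150$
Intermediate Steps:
$K{\left(Q \right)} = 0$
$f = \frac{75}{2}$ ($f = -3 + \frac{\left(34 + 76\right) + 52}{4} = -3 + \frac{110 + 52}{4} = -3 + \frac{1}{4} \cdot 162 = -3 + \frac{81}{2} = \frac{75}{2} \approx 37.5$)
$x{\left(G,z \right)} = - 4 G$
$K{\left(-123 \right)} - x{\left(f,k{\left(-5 \right)} \right)} = 0 - \left(-4\right) \frac{75}{2} = 0 - -150 = 0 + 150 = 150$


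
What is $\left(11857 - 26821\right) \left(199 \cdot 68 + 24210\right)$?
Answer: $-564771288$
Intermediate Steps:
$\left(11857 - 26821\right) \left(199 \cdot 68 + 24210\right) = \left(11857 - 26821\right) \left(13532 + 24210\right) = \left(11857 - 26821\right) 37742 = \left(-14964\right) 37742 = -564771288$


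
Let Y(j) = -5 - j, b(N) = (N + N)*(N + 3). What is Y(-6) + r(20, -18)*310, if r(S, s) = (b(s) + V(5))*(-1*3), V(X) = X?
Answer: -506849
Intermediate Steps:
b(N) = 2*N*(3 + N) (b(N) = (2*N)*(3 + N) = 2*N*(3 + N))
r(S, s) = -15 - 6*s*(3 + s) (r(S, s) = (2*s*(3 + s) + 5)*(-1*3) = (5 + 2*s*(3 + s))*(-3) = -15 - 6*s*(3 + s))
Y(-6) + r(20, -18)*310 = (-5 - 1*(-6)) + (-15 - 6*(-18)*(3 - 18))*310 = (-5 + 6) + (-15 - 6*(-18)*(-15))*310 = 1 + (-15 - 1620)*310 = 1 - 1635*310 = 1 - 506850 = -506849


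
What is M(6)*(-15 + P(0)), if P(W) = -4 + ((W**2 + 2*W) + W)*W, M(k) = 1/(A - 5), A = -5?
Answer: 19/10 ≈ 1.9000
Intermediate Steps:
M(k) = -1/10 (M(k) = 1/(-5 - 5) = 1/(-10) = -1/10)
P(W) = -4 + W*(W**2 + 3*W) (P(W) = -4 + (W**2 + 3*W)*W = -4 + W*(W**2 + 3*W))
M(6)*(-15 + P(0)) = -(-15 + (-4 + 0**3 + 3*0**2))/10 = -(-15 + (-4 + 0 + 3*0))/10 = -(-15 + (-4 + 0 + 0))/10 = -(-15 - 4)/10 = -1/10*(-19) = 19/10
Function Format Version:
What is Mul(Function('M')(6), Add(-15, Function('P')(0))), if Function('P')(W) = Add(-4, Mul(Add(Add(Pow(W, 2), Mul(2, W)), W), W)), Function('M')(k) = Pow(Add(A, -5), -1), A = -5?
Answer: Rational(19, 10) ≈ 1.9000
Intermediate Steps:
Function('M')(k) = Rational(-1, 10) (Function('M')(k) = Pow(Add(-5, -5), -1) = Pow(-10, -1) = Rational(-1, 10))
Function('P')(W) = Add(-4, Mul(W, Add(Pow(W, 2), Mul(3, W)))) (Function('P')(W) = Add(-4, Mul(Add(Pow(W, 2), Mul(3, W)), W)) = Add(-4, Mul(W, Add(Pow(W, 2), Mul(3, W)))))
Mul(Function('M')(6), Add(-15, Function('P')(0))) = Mul(Rational(-1, 10), Add(-15, Add(-4, Pow(0, 3), Mul(3, Pow(0, 2))))) = Mul(Rational(-1, 10), Add(-15, Add(-4, 0, Mul(3, 0)))) = Mul(Rational(-1, 10), Add(-15, Add(-4, 0, 0))) = Mul(Rational(-1, 10), Add(-15, -4)) = Mul(Rational(-1, 10), -19) = Rational(19, 10)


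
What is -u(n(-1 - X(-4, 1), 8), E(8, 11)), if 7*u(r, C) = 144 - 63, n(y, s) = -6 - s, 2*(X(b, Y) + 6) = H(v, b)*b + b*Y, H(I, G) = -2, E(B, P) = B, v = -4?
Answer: -81/7 ≈ -11.571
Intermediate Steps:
X(b, Y) = -6 - b + Y*b/2 (X(b, Y) = -6 + (-2*b + b*Y)/2 = -6 + (-2*b + Y*b)/2 = -6 + (-b + Y*b/2) = -6 - b + Y*b/2)
u(r, C) = 81/7 (u(r, C) = (144 - 63)/7 = (⅐)*81 = 81/7)
-u(n(-1 - X(-4, 1), 8), E(8, 11)) = -1*81/7 = -81/7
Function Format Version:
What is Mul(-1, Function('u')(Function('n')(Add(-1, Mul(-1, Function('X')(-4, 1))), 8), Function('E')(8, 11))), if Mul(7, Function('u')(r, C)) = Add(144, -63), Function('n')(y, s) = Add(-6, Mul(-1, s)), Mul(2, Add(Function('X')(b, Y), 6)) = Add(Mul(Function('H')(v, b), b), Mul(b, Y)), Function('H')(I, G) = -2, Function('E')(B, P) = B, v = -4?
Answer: Rational(-81, 7) ≈ -11.571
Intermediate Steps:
Function('X')(b, Y) = Add(-6, Mul(-1, b), Mul(Rational(1, 2), Y, b)) (Function('X')(b, Y) = Add(-6, Mul(Rational(1, 2), Add(Mul(-2, b), Mul(b, Y)))) = Add(-6, Mul(Rational(1, 2), Add(Mul(-2, b), Mul(Y, b)))) = Add(-6, Add(Mul(-1, b), Mul(Rational(1, 2), Y, b))) = Add(-6, Mul(-1, b), Mul(Rational(1, 2), Y, b)))
Function('u')(r, C) = Rational(81, 7) (Function('u')(r, C) = Mul(Rational(1, 7), Add(144, -63)) = Mul(Rational(1, 7), 81) = Rational(81, 7))
Mul(-1, Function('u')(Function('n')(Add(-1, Mul(-1, Function('X')(-4, 1))), 8), Function('E')(8, 11))) = Mul(-1, Rational(81, 7)) = Rational(-81, 7)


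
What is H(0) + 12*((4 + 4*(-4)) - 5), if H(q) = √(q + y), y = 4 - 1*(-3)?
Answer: -204 + √7 ≈ -201.35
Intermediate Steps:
y = 7 (y = 4 + 3 = 7)
H(q) = √(7 + q) (H(q) = √(q + 7) = √(7 + q))
H(0) + 12*((4 + 4*(-4)) - 5) = √(7 + 0) + 12*((4 + 4*(-4)) - 5) = √7 + 12*((4 - 16) - 5) = √7 + 12*(-12 - 5) = √7 + 12*(-17) = √7 - 204 = -204 + √7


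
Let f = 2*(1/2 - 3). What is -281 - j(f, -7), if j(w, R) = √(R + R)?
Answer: -281 - I*√14 ≈ -281.0 - 3.7417*I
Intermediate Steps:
f = -5 (f = 2*(½ - 3) = 2*(-5/2) = -5)
j(w, R) = √2*√R (j(w, R) = √(2*R) = √2*√R)
-281 - j(f, -7) = -281 - √2*√(-7) = -281 - √2*I*√7 = -281 - I*√14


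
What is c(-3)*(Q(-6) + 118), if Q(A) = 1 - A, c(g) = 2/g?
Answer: -250/3 ≈ -83.333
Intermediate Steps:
c(-3)*(Q(-6) + 118) = (2/(-3))*((1 - 1*(-6)) + 118) = (2*(-⅓))*((1 + 6) + 118) = -2*(7 + 118)/3 = -⅔*125 = -250/3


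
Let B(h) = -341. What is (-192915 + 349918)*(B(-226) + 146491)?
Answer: 22945988450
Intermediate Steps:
(-192915 + 349918)*(B(-226) + 146491) = (-192915 + 349918)*(-341 + 146491) = 157003*146150 = 22945988450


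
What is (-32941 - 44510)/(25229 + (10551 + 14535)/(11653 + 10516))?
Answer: -1717011219/559326787 ≈ -3.0698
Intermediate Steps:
(-32941 - 44510)/(25229 + (10551 + 14535)/(11653 + 10516)) = -77451/(25229 + 25086/22169) = -77451/559326787/22169 = -77451*22169/559326787 = -1717011219/559326787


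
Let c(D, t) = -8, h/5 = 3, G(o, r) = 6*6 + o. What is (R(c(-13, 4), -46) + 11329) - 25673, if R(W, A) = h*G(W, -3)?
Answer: -13924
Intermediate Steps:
G(o, r) = 36 + o
h = 15 (h = 5*3 = 15)
R(W, A) = 540 + 15*W (R(W, A) = 15*(36 + W) = 540 + 15*W)
(R(c(-13, 4), -46) + 11329) - 25673 = ((540 + 15*(-8)) + 11329) - 25673 = ((540 - 120) + 11329) - 25673 = (420 + 11329) - 25673 = 11749 - 25673 = -13924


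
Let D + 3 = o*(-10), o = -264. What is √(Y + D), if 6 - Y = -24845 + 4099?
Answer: √23389 ≈ 152.93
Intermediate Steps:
Y = 20752 (Y = 6 - (-24845 + 4099) = 6 - 1*(-20746) = 6 + 20746 = 20752)
D = 2637 (D = -3 - 264*(-10) = -3 + 2640 = 2637)
√(Y + D) = √(20752 + 2637) = √23389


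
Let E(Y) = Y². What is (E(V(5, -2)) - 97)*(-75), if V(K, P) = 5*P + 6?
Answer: 6075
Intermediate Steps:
V(K, P) = 6 + 5*P
(E(V(5, -2)) - 97)*(-75) = ((6 + 5*(-2))² - 97)*(-75) = ((6 - 10)² - 97)*(-75) = ((-4)² - 97)*(-75) = (16 - 97)*(-75) = -81*(-75) = 6075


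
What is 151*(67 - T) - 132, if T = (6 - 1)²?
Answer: 6210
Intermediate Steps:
T = 25 (T = 5² = 25)
151*(67 - T) - 132 = 151*(67 - 1*25) - 132 = 151*(67 - 25) - 132 = 151*42 - 132 = 6342 - 132 = 6210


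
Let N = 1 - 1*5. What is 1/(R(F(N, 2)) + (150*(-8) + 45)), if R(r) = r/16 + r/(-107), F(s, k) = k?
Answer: -856/988589 ≈ -0.00086588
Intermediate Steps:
N = -4 (N = 1 - 5 = -4)
R(r) = 91*r/1712 (R(r) = r*(1/16) + r*(-1/107) = r/16 - r/107 = 91*r/1712)
1/(R(F(N, 2)) + (150*(-8) + 45)) = 1/((91/1712)*2 + (150*(-8) + 45)) = 1/(91/856 + (-1200 + 45)) = 1/(91/856 - 1155) = 1/(-988589/856) = -856/988589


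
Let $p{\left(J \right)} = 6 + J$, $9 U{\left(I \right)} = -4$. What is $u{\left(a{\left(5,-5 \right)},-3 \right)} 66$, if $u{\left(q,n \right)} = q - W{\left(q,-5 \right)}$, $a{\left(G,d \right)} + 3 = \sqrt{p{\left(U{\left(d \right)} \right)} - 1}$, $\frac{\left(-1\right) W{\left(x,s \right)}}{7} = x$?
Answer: $-1584 + 176 \sqrt{41} \approx -457.05$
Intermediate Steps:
$U{\left(I \right)} = - \frac{4}{9}$ ($U{\left(I \right)} = \frac{1}{9} \left(-4\right) = - \frac{4}{9}$)
$W{\left(x,s \right)} = - 7 x$
$a{\left(G,d \right)} = -3 + \frac{\sqrt{41}}{3}$ ($a{\left(G,d \right)} = -3 + \sqrt{\left(6 - \frac{4}{9}\right) - 1} = -3 + \sqrt{\frac{50}{9} - 1} = -3 + \sqrt{\frac{41}{9}} = -3 + \frac{\sqrt{41}}{3}$)
$u{\left(q,n \right)} = 8 q$ ($u{\left(q,n \right)} = q - - 7 q = q + 7 q = 8 q$)
$u{\left(a{\left(5,-5 \right)},-3 \right)} 66 = 8 \left(-3 + \frac{\sqrt{41}}{3}\right) 66 = \left(-24 + \frac{8 \sqrt{41}}{3}\right) 66 = -1584 + 176 \sqrt{41}$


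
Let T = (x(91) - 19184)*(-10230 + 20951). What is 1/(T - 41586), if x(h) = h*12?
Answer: -1/194005918 ≈ -5.1545e-9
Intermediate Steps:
x(h) = 12*h
T = -193964332 (T = (12*91 - 19184)*(-10230 + 20951) = (1092 - 19184)*10721 = -18092*10721 = -193964332)
1/(T - 41586) = 1/(-193964332 - 41586) = 1/(-194005918) = -1/194005918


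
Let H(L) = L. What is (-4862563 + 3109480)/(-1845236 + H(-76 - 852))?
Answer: 25407/26756 ≈ 0.94958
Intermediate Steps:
(-4862563 + 3109480)/(-1845236 + H(-76 - 852)) = (-4862563 + 3109480)/(-1845236 + (-76 - 852)) = -1753083/(-1845236 - 928) = -1753083/(-1846164) = -1753083*(-1/1846164) = 25407/26756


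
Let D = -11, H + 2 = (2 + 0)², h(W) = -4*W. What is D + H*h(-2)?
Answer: 5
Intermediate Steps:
H = 2 (H = -2 + (2 + 0)² = -2 + 2² = -2 + 4 = 2)
D + H*h(-2) = -11 + 2*(-4*(-2)) = -11 + 2*8 = -11 + 16 = 5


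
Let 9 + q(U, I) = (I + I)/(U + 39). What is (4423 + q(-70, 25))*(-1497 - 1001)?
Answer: -341686432/31 ≈ -1.1022e+7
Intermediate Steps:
q(U, I) = -9 + 2*I/(39 + U) (q(U, I) = -9 + (I + I)/(U + 39) = -9 + (2*I)/(39 + U) = -9 + 2*I/(39 + U))
(4423 + q(-70, 25))*(-1497 - 1001) = (4423 + (-351 - 9*(-70) + 2*25)/(39 - 70))*(-1497 - 1001) = (4423 + (-351 + 630 + 50)/(-31))*(-2498) = (4423 - 1/31*329)*(-2498) = (4423 - 329/31)*(-2498) = (136784/31)*(-2498) = -341686432/31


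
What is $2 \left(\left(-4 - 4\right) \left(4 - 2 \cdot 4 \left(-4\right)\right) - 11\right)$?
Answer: $-598$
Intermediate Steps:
$2 \left(\left(-4 - 4\right) \left(4 - 2 \cdot 4 \left(-4\right)\right) - 11\right) = 2 \left(- 8 \left(4 - -32\right) - 11\right) = 2 \left(- 8 \left(4 + 32\right) - 11\right) = 2 \left(\left(-8\right) 36 - 11\right) = 2 \left(-288 - 11\right) = 2 \left(-299\right) = -598$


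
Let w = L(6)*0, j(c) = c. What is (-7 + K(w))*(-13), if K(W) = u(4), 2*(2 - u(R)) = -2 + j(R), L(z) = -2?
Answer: 78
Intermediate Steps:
u(R) = 3 - R/2 (u(R) = 2 - (-2 + R)/2 = 2 + (1 - R/2) = 3 - R/2)
w = 0 (w = -2*0 = 0)
K(W) = 1 (K(W) = 3 - 1/2*4 = 3 - 2 = 1)
(-7 + K(w))*(-13) = (-7 + 1)*(-13) = -6*(-13) = 78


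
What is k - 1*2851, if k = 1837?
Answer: -1014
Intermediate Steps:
k - 1*2851 = 1837 - 1*2851 = 1837 - 2851 = -1014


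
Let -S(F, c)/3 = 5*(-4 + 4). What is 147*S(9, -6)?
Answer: 0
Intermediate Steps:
S(F, c) = 0 (S(F, c) = -15*(-4 + 4) = -15*0 = -3*0 = 0)
147*S(9, -6) = 147*0 = 0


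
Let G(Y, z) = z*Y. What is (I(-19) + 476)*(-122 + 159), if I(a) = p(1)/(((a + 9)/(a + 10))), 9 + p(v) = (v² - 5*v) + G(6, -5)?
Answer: 161801/10 ≈ 16180.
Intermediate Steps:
G(Y, z) = Y*z
p(v) = -39 + v² - 5*v (p(v) = -9 + ((v² - 5*v) + 6*(-5)) = -9 + ((v² - 5*v) - 30) = -9 + (-30 + v² - 5*v) = -39 + v² - 5*v)
I(a) = -43*(10 + a)/(9 + a) (I(a) = (-39 + 1² - 5*1)/(((a + 9)/(a + 10))) = (-39 + 1 - 5)/(((9 + a)/(10 + a))) = -43*(10 + a)/(9 + a))
(I(-19) + 476)*(-122 + 159) = (43*(-10 - 1*(-19))/(9 - 19) + 476)*(-122 + 159) = (43*(-10 + 19)/(-10) + 476)*37 = (43*(-⅒)*9 + 476)*37 = (-387/10 + 476)*37 = (4373/10)*37 = 161801/10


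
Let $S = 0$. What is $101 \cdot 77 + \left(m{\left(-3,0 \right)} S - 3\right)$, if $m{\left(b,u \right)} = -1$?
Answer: $7774$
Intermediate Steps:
$101 \cdot 77 + \left(m{\left(-3,0 \right)} S - 3\right) = 101 \cdot 77 - 3 = 7777 + \left(0 - 3\right) = 7777 - 3 = 7774$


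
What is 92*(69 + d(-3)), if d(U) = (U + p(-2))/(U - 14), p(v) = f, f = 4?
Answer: 107824/17 ≈ 6342.6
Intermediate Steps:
p(v) = 4
d(U) = (4 + U)/(-14 + U) (d(U) = (U + 4)/(U - 14) = (4 + U)/(-14 + U))
92*(69 + d(-3)) = 92*(69 + (4 - 3)/(-14 - 3)) = 92*(69 + 1/(-17)) = 92*(69 - 1/17*1) = 92*(69 - 1/17) = 92*(1172/17) = 107824/17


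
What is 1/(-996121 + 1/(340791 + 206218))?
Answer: -547009/544887152088 ≈ -1.0039e-6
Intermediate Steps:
1/(-996121 + 1/(340791 + 206218)) = 1/(-996121 + 1/547009) = 1/(-544887152088/547009) = -547009/544887152088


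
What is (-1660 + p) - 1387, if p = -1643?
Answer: -4690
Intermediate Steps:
(-1660 + p) - 1387 = (-1660 - 1643) - 1387 = -3303 - 1387 = -4690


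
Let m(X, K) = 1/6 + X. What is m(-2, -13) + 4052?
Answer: 24301/6 ≈ 4050.2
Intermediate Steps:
m(X, K) = ⅙ + X
m(-2, -13) + 4052 = (⅙ - 2) + 4052 = -11/6 + 4052 = 24301/6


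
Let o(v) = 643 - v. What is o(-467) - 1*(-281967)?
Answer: 283077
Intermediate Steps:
o(-467) - 1*(-281967) = (643 - 1*(-467)) - 1*(-281967) = (643 + 467) + 281967 = 1110 + 281967 = 283077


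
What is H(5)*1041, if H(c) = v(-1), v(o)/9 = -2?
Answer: -18738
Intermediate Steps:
v(o) = -18 (v(o) = 9*(-2) = -18)
H(c) = -18
H(5)*1041 = -18*1041 = -18738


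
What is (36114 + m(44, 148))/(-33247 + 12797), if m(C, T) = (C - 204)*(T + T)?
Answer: 5623/10225 ≈ 0.54993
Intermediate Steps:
m(C, T) = 2*T*(-204 + C) (m(C, T) = (-204 + C)*(2*T) = 2*T*(-204 + C))
(36114 + m(44, 148))/(-33247 + 12797) = (36114 + 2*148*(-204 + 44))/(-33247 + 12797) = (36114 + 2*148*(-160))/(-20450) = (36114 - 47360)*(-1/20450) = -11246*(-1/20450) = 5623/10225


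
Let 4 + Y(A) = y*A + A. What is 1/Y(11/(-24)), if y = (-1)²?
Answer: -12/59 ≈ -0.20339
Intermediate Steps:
y = 1
Y(A) = -4 + 2*A (Y(A) = -4 + (1*A + A) = -4 + (A + A) = -4 + 2*A)
1/Y(11/(-24)) = 1/(-4 + 2*(11/(-24))) = 1/(-4 + 2*(11*(-1/24))) = 1/(-4 + 2*(-11/24)) = 1/(-4 - 11/12) = 1/(-59/12) = -12/59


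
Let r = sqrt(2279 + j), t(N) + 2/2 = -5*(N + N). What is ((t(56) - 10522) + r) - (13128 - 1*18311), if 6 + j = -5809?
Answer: -5900 + 4*I*sqrt(221) ≈ -5900.0 + 59.464*I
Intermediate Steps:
j = -5815 (j = -6 - 5809 = -5815)
t(N) = -1 - 10*N (t(N) = -1 - 5*(N + N) = -1 - 10*N)
r = 4*I*sqrt(221) (r = sqrt(2279 - 5815) = sqrt(-3536) = 4*I*sqrt(221) ≈ 59.464*I)
((t(56) - 10522) + r) - (13128 - 1*18311) = (((-1 - 10*56) - 10522) + 4*I*sqrt(221)) - (13128 - 1*18311) = (((-1 - 560) - 10522) + 4*I*sqrt(221)) - (13128 - 18311) = ((-561 - 10522) + 4*I*sqrt(221)) - 1*(-5183) = (-11083 + 4*I*sqrt(221)) + 5183 = -5900 + 4*I*sqrt(221)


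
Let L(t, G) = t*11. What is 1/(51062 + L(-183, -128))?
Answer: 1/49049 ≈ 2.0388e-5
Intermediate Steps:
L(t, G) = 11*t
1/(51062 + L(-183, -128)) = 1/(51062 + 11*(-183)) = 1/(51062 - 2013) = 1/49049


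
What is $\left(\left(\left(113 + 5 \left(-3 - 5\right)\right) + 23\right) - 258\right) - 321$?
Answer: $-483$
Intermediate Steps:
$\left(\left(\left(113 + 5 \left(-3 - 5\right)\right) + 23\right) - 258\right) - 321 = \left(\left(\left(113 + 5 \left(-8\right)\right) + 23\right) - 258\right) - 321 = \left(\left(\left(113 - 40\right) + 23\right) - 258\right) - 321 = \left(\left(73 + 23\right) - 258\right) - 321 = \left(96 - 258\right) - 321 = -162 - 321 = -483$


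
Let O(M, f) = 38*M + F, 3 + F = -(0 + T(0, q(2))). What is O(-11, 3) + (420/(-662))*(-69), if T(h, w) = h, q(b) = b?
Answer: -124861/331 ≈ -377.22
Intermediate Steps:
F = -3 (F = -3 - (0 + 0) = -3 - 1*0 = -3 + 0 = -3)
O(M, f) = -3 + 38*M (O(M, f) = 38*M - 3 = -3 + 38*M)
O(-11, 3) + (420/(-662))*(-69) = (-3 + 38*(-11)) + (420/(-662))*(-69) = (-3 - 418) + (420*(-1/662))*(-69) = -421 - 210/331*(-69) = -421 + 14490/331 = -124861/331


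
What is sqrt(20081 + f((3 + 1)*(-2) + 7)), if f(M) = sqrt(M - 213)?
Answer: sqrt(20081 + I*sqrt(214)) ≈ 141.71 + 0.0516*I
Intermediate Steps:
f(M) = sqrt(-213 + M)
sqrt(20081 + f((3 + 1)*(-2) + 7)) = sqrt(20081 + sqrt(-213 + ((3 + 1)*(-2) + 7))) = sqrt(20081 + sqrt(-213 + (4*(-2) + 7))) = sqrt(20081 + sqrt(-213 + (-8 + 7))) = sqrt(20081 + sqrt(-213 - 1)) = sqrt(20081 + sqrt(-214)) = sqrt(20081 + I*sqrt(214))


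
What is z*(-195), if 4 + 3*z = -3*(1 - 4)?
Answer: -325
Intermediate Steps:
z = 5/3 (z = -4/3 + (-3*(1 - 4))/3 = -4/3 + (-3*(-3))/3 = -4/3 + (⅓)*9 = -4/3 + 3 = 5/3 ≈ 1.6667)
z*(-195) = (5/3)*(-195) = -325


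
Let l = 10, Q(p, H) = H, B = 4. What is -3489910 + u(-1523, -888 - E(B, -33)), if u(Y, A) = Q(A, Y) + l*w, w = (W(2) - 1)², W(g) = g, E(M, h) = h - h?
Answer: -3491423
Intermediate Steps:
E(M, h) = 0
w = 1 (w = (2 - 1)² = 1² = 1)
u(Y, A) = 10 + Y (u(Y, A) = Y + 10*1 = Y + 10 = 10 + Y)
-3489910 + u(-1523, -888 - E(B, -33)) = -3489910 + (10 - 1523) = -3489910 - 1513 = -3491423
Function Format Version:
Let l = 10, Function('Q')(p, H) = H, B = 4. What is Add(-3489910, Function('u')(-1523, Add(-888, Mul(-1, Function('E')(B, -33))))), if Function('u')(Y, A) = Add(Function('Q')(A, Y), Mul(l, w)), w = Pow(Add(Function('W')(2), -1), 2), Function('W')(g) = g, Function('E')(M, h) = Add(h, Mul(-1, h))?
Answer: -3491423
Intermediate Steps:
Function('E')(M, h) = 0
w = 1 (w = Pow(Add(2, -1), 2) = Pow(1, 2) = 1)
Function('u')(Y, A) = Add(10, Y) (Function('u')(Y, A) = Add(Y, Mul(10, 1)) = Add(Y, 10) = Add(10, Y))
Add(-3489910, Function('u')(-1523, Add(-888, Mul(-1, Function('E')(B, -33))))) = Add(-3489910, Add(10, -1523)) = Add(-3489910, -1513) = -3491423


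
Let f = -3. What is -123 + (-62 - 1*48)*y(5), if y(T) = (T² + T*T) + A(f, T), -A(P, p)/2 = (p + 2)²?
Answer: 5157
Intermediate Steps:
A(P, p) = -2*(2 + p)² (A(P, p) = -2*(p + 2)² = -2*(2 + p)²)
y(T) = -2*(2 + T)² + 2*T² (y(T) = (T² + T*T) - 2*(2 + T)² = (T² + T²) - 2*(2 + T)² = 2*T² - 2*(2 + T)² = -2*(2 + T)² + 2*T²)
-123 + (-62 - 1*48)*y(5) = -123 + (-62 - 1*48)*(-8 - 8*5) = -123 + (-62 - 48)*(-8 - 40) = -123 - 110*(-48) = -123 + 5280 = 5157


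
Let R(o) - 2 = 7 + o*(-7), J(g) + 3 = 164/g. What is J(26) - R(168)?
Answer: 15214/13 ≈ 1170.3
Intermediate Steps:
J(g) = -3 + 164/g
R(o) = 9 - 7*o (R(o) = 2 + (7 + o*(-7)) = 2 + (7 - 7*o) = 9 - 7*o)
J(26) - R(168) = (-3 + 164/26) - (9 - 7*168) = (-3 + 164*(1/26)) - (9 - 1176) = (-3 + 82/13) - 1*(-1167) = 43/13 + 1167 = 15214/13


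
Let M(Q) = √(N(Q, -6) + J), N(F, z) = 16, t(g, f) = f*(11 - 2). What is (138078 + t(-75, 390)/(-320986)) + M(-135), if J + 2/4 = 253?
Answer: 22160550699/160493 + √1074/2 ≈ 1.3809e+5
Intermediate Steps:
t(g, f) = 9*f (t(g, f) = f*9 = 9*f)
J = 505/2 (J = -½ + 253 = 505/2 ≈ 252.50)
M(Q) = √1074/2 (M(Q) = √(16 + 505/2) = √(537/2) = √1074/2)
(138078 + t(-75, 390)/(-320986)) + M(-135) = (138078 + (9*390)/(-320986)) + √1074/2 = (138078 + 3510*(-1/320986)) + √1074/2 = (138078 - 1755/160493) + √1074/2 = 22160550699/160493 + √1074/2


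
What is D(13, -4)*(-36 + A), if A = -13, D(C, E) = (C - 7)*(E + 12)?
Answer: -2352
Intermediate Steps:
D(C, E) = (-7 + C)*(12 + E)
D(13, -4)*(-36 + A) = (-84 - 7*(-4) + 12*13 + 13*(-4))*(-36 - 13) = (-84 + 28 + 156 - 52)*(-49) = 48*(-49) = -2352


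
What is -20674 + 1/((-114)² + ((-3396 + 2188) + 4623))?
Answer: -339281013/16411 ≈ -20674.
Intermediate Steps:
-20674 + 1/((-114)² + ((-3396 + 2188) + 4623)) = -20674 + 1/(12996 + (-1208 + 4623)) = -20674 + 1/(12996 + 3415) = -20674 + 1/16411 = -339281013/16411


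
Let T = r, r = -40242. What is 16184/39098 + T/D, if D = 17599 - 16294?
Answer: -258710266/8503815 ≈ -30.423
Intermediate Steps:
D = 1305
T = -40242
16184/39098 + T/D = 16184/39098 - 40242/1305 = 16184*(1/39098) - 40242*1/1305 = 8092/19549 - 13414/435 = -258710266/8503815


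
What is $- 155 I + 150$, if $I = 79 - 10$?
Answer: $-10545$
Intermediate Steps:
$I = 69$
$- 155 I + 150 = \left(-155\right) 69 + 150 = -10695 + 150 = -10545$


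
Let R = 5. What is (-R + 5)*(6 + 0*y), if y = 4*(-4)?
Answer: 0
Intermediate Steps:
y = -16
(-R + 5)*(6 + 0*y) = (-1*5 + 5)*(6 + 0*(-16)) = (-5 + 5)*(6 + 0) = 0*6 = 0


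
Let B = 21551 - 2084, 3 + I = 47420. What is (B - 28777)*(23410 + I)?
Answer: -659399370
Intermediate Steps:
I = 47417 (I = -3 + 47420 = 47417)
B = 19467
(B - 28777)*(23410 + I) = (19467 - 28777)*(23410 + 47417) = -9310*70827 = -659399370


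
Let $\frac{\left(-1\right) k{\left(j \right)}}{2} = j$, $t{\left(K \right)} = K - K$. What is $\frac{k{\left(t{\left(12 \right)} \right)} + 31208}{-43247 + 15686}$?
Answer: $- \frac{31208}{27561} \approx -1.1323$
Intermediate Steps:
$t{\left(K \right)} = 0$
$k{\left(j \right)} = - 2 j$
$\frac{k{\left(t{\left(12 \right)} \right)} + 31208}{-43247 + 15686} = \frac{\left(-2\right) 0 + 31208}{-43247 + 15686} = \frac{0 + 31208}{-27561} = 31208 \left(- \frac{1}{27561}\right) = - \frac{31208}{27561}$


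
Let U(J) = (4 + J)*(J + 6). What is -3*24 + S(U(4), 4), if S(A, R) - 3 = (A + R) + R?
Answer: 19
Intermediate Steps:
U(J) = (4 + J)*(6 + J)
S(A, R) = 3 + A + 2*R (S(A, R) = 3 + ((A + R) + R) = 3 + (A + 2*R) = 3 + A + 2*R)
-3*24 + S(U(4), 4) = -3*24 + (3 + (24 + 4**2 + 10*4) + 2*4) = -72 + (3 + (24 + 16 + 40) + 8) = -72 + (3 + 80 + 8) = -72 + 91 = 19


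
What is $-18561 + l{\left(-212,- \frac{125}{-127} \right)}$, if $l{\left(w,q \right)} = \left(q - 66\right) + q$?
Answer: $- \frac{2365379}{127} \approx -18625.0$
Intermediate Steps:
$l{\left(w,q \right)} = -66 + 2 q$ ($l{\left(w,q \right)} = \left(-66 + q\right) + q = -66 + 2 q$)
$-18561 + l{\left(-212,- \frac{125}{-127} \right)} = -18561 - \left(66 - 2 \left(- \frac{125}{-127}\right)\right) = -18561 - \left(66 - 2 \left(\left(-125\right) \left(- \frac{1}{127}\right)\right)\right) = -18561 + \left(-66 + 2 \cdot \frac{125}{127}\right) = -18561 + \left(-66 + \frac{250}{127}\right) = -18561 - \frac{8132}{127} = - \frac{2365379}{127}$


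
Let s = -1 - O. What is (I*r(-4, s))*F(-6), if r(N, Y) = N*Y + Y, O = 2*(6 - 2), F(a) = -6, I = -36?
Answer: 5832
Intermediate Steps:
O = 8 (O = 2*4 = 8)
s = -9 (s = -1 - 1*8 = -1 - 8 = -9)
r(N, Y) = Y + N*Y
(I*r(-4, s))*F(-6) = -(-324)*(1 - 4)*(-6) = -(-324)*(-3)*(-6) = -36*27*(-6) = -972*(-6) = 5832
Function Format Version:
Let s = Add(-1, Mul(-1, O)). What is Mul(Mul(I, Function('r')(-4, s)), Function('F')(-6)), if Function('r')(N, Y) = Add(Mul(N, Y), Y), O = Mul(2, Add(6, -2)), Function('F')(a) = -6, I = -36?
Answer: 5832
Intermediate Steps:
O = 8 (O = Mul(2, 4) = 8)
s = -9 (s = Add(-1, Mul(-1, 8)) = Add(-1, -8) = -9)
Function('r')(N, Y) = Add(Y, Mul(N, Y))
Mul(Mul(I, Function('r')(-4, s)), Function('F')(-6)) = Mul(Mul(-36, Mul(-9, Add(1, -4))), -6) = Mul(Mul(-36, Mul(-9, -3)), -6) = Mul(Mul(-36, 27), -6) = Mul(-972, -6) = 5832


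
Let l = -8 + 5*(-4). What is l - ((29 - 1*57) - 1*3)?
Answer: 3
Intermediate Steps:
l = -28 (l = -8 - 20 = -28)
l - ((29 - 1*57) - 1*3) = -28 - ((29 - 1*57) - 1*3) = -28 - ((29 - 57) - 3) = -28 - (-28 - 3) = -28 - 1*(-31) = -28 + 31 = 3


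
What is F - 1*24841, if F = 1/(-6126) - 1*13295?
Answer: -233621137/6126 ≈ -38136.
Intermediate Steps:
F = -81445171/6126 (F = -1/6126 - 13295 = -81445171/6126 ≈ -13295.)
F - 1*24841 = -81445171/6126 - 1*24841 = -81445171/6126 - 24841 = -233621137/6126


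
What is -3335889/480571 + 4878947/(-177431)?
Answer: -2936570559896/85268193101 ≈ -34.439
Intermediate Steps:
-3335889/480571 + 4878947/(-177431) = -3335889*1/480571 + 4878947*(-1/177431) = -3335889/480571 - 4878947/177431 = -2936570559896/85268193101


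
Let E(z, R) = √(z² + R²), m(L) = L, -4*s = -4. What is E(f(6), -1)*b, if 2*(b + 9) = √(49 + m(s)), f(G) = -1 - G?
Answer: 25 - 45*√2 ≈ -38.640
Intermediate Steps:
s = 1 (s = -¼*(-4) = 1)
E(z, R) = √(R² + z²)
b = -9 + 5*√2/2 (b = -9 + √(49 + 1)/2 = -9 + √50/2 = -9 + (5*√2)/2 = -9 + 5*√2/2 ≈ -5.4645)
E(f(6), -1)*b = √((-1)² + (-1 - 1*6)²)*(-9 + 5*√2/2) = √(1 + (-1 - 6)²)*(-9 + 5*√2/2) = √(1 + (-7)²)*(-9 + 5*√2/2) = √(1 + 49)*(-9 + 5*√2/2) = √50*(-9 + 5*√2/2) = (5*√2)*(-9 + 5*√2/2) = 5*√2*(-9 + 5*√2/2)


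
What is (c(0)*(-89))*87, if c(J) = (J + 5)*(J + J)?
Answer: 0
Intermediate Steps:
c(J) = 2*J*(5 + J) (c(J) = (5 + J)*(2*J) = 2*J*(5 + J))
(c(0)*(-89))*87 = ((2*0*(5 + 0))*(-89))*87 = ((2*0*5)*(-89))*87 = (0*(-89))*87 = 0*87 = 0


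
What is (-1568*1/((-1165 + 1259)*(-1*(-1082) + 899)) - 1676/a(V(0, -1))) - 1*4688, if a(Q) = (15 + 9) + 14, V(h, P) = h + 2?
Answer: -1195895038/252719 ≈ -4732.1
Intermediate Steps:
V(h, P) = 2 + h
a(Q) = 38 (a(Q) = 24 + 14 = 38)
(-1568*1/((-1165 + 1259)*(-1*(-1082) + 899)) - 1676/a(V(0, -1))) - 1*4688 = (-1568*1/((-1165 + 1259)*(-1*(-1082) + 899)) - 1676/38) - 1*4688 = (-1568*1/(94*(1082 + 899)) - 1676*1/38) - 4688 = (-1568/(94*1981) - 838/19) - 4688 = (-1568/186214 - 838/19) - 4688 = (-1568*1/186214 - 838/19) - 4688 = (-112/13301 - 838/19) - 4688 = -11148366/252719 - 4688 = -1195895038/252719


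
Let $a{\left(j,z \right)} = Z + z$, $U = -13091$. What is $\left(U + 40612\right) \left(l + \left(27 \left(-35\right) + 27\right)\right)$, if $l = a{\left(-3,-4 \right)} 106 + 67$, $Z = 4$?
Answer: $-23420371$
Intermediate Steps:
$a{\left(j,z \right)} = 4 + z$
$l = 67$ ($l = \left(4 - 4\right) 106 + 67 = 0 \cdot 106 + 67 = 0 + 67 = 67$)
$\left(U + 40612\right) \left(l + \left(27 \left(-35\right) + 27\right)\right) = \left(-13091 + 40612\right) \left(67 + \left(27 \left(-35\right) + 27\right)\right) = 27521 \left(67 + \left(-945 + 27\right)\right) = 27521 \left(67 - 918\right) = 27521 \left(-851\right) = -23420371$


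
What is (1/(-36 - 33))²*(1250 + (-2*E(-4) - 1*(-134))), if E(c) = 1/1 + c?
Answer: 1390/4761 ≈ 0.29196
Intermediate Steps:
E(c) = 1 + c
(1/(-36 - 33))²*(1250 + (-2*E(-4) - 1*(-134))) = (1/(-36 - 33))²*(1250 + (-2*(1 - 4) - 1*(-134))) = (1/(-69))²*(1250 + (-2*(-3) + 134)) = (-1/69)²*(1250 + (6 + 134)) = (1250 + 140)/4761 = (1/4761)*1390 = 1390/4761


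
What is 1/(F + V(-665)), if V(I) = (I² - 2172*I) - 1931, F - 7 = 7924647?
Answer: 1/9809328 ≈ 1.0194e-7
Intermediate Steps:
F = 7924654 (F = 7 + 7924647 = 7924654)
V(I) = -1931 + I² - 2172*I
1/(F + V(-665)) = 1/(7924654 + (-1931 + (-665)² - 2172*(-665))) = 1/(7924654 + (-1931 + 442225 + 1444380)) = 1/(7924654 + 1884674) = 1/9809328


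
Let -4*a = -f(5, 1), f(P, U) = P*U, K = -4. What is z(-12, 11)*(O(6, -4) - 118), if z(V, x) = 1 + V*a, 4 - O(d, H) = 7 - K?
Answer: 1750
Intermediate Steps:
O(d, H) = -7 (O(d, H) = 4 - (7 - 1*(-4)) = 4 - (7 + 4) = 4 - 1*11 = 4 - 11 = -7)
a = 5/4 (a = -(-1)*5*1/4 = -(-1)*5/4 = -¼*(-5) = 5/4 ≈ 1.2500)
z(V, x) = 1 + 5*V/4 (z(V, x) = 1 + V*(5/4) = 1 + 5*V/4)
z(-12, 11)*(O(6, -4) - 118) = (1 + (5/4)*(-12))*(-7 - 118) = (1 - 15)*(-125) = -14*(-125) = 1750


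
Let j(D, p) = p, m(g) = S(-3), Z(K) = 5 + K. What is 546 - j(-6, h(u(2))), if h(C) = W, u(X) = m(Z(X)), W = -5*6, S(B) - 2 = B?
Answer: 576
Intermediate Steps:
S(B) = 2 + B
W = -30
m(g) = -1 (m(g) = 2 - 3 = -1)
u(X) = -1
h(C) = -30
546 - j(-6, h(u(2))) = 546 - 1*(-30) = 546 + 30 = 576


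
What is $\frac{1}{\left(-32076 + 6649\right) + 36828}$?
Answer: $\frac{1}{11401} \approx 8.7712 \cdot 10^{-5}$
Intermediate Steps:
$\frac{1}{\left(-32076 + 6649\right) + 36828} = \frac{1}{-25427 + 36828} = \frac{1}{11401}$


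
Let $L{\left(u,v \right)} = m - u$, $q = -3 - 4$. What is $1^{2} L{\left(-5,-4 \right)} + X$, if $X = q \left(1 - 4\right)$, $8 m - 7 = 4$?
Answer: $\frac{219}{8} \approx 27.375$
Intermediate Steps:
$m = \frac{11}{8}$ ($m = \frac{7}{8} + \frac{1}{8} \cdot 4 = \frac{7}{8} + \frac{1}{2} = \frac{11}{8} \approx 1.375$)
$q = -7$ ($q = -3 - 4 = -7$)
$L{\left(u,v \right)} = \frac{11}{8} - u$
$X = 21$ ($X = - 7 \left(1 - 4\right) = \left(-7\right) \left(-3\right) = 21$)
$1^{2} L{\left(-5,-4 \right)} + X = 1^{2} \left(\frac{11}{8} - -5\right) + 21 = 1 \left(\frac{11}{8} + 5\right) + 21 = 1 \cdot \frac{51}{8} + 21 = \frac{51}{8} + 21 = \frac{219}{8}$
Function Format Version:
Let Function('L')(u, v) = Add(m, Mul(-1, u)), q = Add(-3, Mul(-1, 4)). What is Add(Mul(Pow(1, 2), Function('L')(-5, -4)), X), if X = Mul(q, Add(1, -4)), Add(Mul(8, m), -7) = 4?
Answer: Rational(219, 8) ≈ 27.375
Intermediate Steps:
m = Rational(11, 8) (m = Add(Rational(7, 8), Mul(Rational(1, 8), 4)) = Add(Rational(7, 8), Rational(1, 2)) = Rational(11, 8) ≈ 1.3750)
q = -7 (q = Add(-3, -4) = -7)
Function('L')(u, v) = Add(Rational(11, 8), Mul(-1, u))
X = 21 (X = Mul(-7, Add(1, -4)) = Mul(-7, -3) = 21)
Add(Mul(Pow(1, 2), Function('L')(-5, -4)), X) = Add(Mul(Pow(1, 2), Add(Rational(11, 8), Mul(-1, -5))), 21) = Add(Mul(1, Add(Rational(11, 8), 5)), 21) = Add(Mul(1, Rational(51, 8)), 21) = Add(Rational(51, 8), 21) = Rational(219, 8)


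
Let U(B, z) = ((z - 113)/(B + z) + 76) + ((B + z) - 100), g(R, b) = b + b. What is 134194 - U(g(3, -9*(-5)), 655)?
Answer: 99436843/745 ≈ 1.3347e+5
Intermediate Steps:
g(R, b) = 2*b
U(B, z) = -24 + B + z + (-113 + z)/(B + z) (U(B, z) = ((-113 + z)/(B + z) + 76) + (-100 + B + z) = (76 + (-113 + z)/(B + z)) + (-100 + B + z) = -24 + B + z + (-113 + z)/(B + z))
134194 - U(g(3, -9*(-5)), 655) = 134194 - (-113 + (2*(-9*(-5)))² + 655² - 48*(-9*(-5)) - 23*655 + 2*(2*(-9*(-5)))*655)/(2*(-9*(-5)) + 655) = 134194 - (-113 + (2*45)² + 429025 - 48*45 - 15065 + 2*(2*45)*655)/(2*45 + 655) = 134194 - (-113 + 90² + 429025 - 24*90 - 15065 + 2*90*655)/(90 + 655) = 134194 - (-113 + 8100 + 429025 - 2160 - 15065 + 117900)/745 = 134194 - 537687/745 = 99436843/745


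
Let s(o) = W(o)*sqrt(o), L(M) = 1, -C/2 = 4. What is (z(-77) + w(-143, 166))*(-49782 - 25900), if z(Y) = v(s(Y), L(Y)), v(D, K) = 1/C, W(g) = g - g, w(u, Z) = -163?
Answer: 49382505/4 ≈ 1.2346e+7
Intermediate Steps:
C = -8 (C = -2*4 = -8)
W(g) = 0
s(o) = 0 (s(o) = 0*sqrt(o) = 0)
v(D, K) = -1/8 (v(D, K) = 1/(-8) = -1/8)
z(Y) = -1/8
(z(-77) + w(-143, 166))*(-49782 - 25900) = (-1/8 - 163)*(-49782 - 25900) = -1305/8*(-75682) = 49382505/4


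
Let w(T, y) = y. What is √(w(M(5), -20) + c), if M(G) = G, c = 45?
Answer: 5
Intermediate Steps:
√(w(M(5), -20) + c) = √(-20 + 45) = √25 = 5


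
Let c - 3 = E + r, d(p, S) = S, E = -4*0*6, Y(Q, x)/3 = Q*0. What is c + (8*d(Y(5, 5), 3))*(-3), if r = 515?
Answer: 446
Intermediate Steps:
Y(Q, x) = 0 (Y(Q, x) = 3*(Q*0) = 3*0 = 0)
E = 0 (E = 0*6 = 0)
c = 518 (c = 3 + (0 + 515) = 3 + 515 = 518)
c + (8*d(Y(5, 5), 3))*(-3) = 518 + (8*3)*(-3) = 518 + 24*(-3) = 518 - 72 = 446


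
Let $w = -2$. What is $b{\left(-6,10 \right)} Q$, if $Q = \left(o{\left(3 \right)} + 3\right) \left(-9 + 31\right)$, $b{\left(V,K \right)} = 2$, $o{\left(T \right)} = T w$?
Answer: $-132$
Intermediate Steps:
$o{\left(T \right)} = - 2 T$ ($o{\left(T \right)} = T \left(-2\right) = - 2 T$)
$Q = -66$ ($Q = \left(\left(-2\right) 3 + 3\right) \left(-9 + 31\right) = \left(-6 + 3\right) 22 = \left(-3\right) 22 = -66$)
$b{\left(-6,10 \right)} Q = 2 \left(-66\right) = -132$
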